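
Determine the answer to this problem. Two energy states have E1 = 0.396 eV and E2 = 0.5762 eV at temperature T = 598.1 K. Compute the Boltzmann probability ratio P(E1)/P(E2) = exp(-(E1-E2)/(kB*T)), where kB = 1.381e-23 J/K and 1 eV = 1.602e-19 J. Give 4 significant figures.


Step 1: Compute energy difference dE = E1 - E2 = 0.396 - 0.5762 = -0.1802 eV
Step 2: Convert to Joules: dE_J = -0.1802 * 1.602e-19 = -2.887e-20 J
Step 3: Compute exponent = -dE_J / (kB * T) = -(-2.887e-20) / (1.381e-23 * 598.1) = 3.495
Step 4: P(E1)/P(E2) = exp(3.495) = 32.95

32.95


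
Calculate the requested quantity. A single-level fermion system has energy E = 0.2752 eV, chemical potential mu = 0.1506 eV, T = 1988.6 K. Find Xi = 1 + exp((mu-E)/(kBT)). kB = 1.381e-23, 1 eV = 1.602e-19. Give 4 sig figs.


Step 1: (mu - E) = 0.1506 - 0.2752 = -0.1246 eV
Step 2: x = (mu-E)*eV/(kB*T) = -0.1246*1.602e-19/(1.381e-23*1988.6) = -0.7268
Step 3: exp(x) = 0.4834
Step 4: Xi = 1 + 0.4834 = 1.483

1.483


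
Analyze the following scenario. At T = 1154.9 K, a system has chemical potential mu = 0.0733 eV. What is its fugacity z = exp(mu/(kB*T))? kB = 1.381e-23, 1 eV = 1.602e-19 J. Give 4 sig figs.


Step 1: Convert mu to Joules: 0.0733*1.602e-19 = 1.174e-20 J
Step 2: kB*T = 1.381e-23*1154.9 = 1.595e-20 J
Step 3: mu/(kB*T) = 0.7363
Step 4: z = exp(0.7363) = 2.088

2.088


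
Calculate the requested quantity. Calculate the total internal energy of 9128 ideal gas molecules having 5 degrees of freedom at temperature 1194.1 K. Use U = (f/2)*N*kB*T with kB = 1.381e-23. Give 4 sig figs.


Step 1: f/2 = 5/2 = 2.5
Step 2: N*kB*T = 9128*1.381e-23*1194.1 = 1.505e-16
Step 3: U = 2.5 * 1.505e-16 = 3.763e-16 J

3.763e-16


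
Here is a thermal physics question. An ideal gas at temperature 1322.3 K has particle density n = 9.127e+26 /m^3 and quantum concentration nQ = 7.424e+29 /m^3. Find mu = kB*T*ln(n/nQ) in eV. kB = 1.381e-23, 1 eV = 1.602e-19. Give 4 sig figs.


Step 1: n/nQ = 9.127e+26/7.424e+29 = 0.001229
Step 2: ln(n/nQ) = -6.701
Step 3: mu = kB*T*ln(n/nQ) = 1.826e-20*-6.701 = -1.224e-19 J
Step 4: Convert to eV: -1.224e-19/1.602e-19 = -0.7639 eV

-0.7639


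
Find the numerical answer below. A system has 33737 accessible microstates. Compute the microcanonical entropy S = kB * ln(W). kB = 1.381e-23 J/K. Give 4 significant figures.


Step 1: ln(W) = ln(33737) = 10.43
Step 2: S = kB * ln(W) = 1.381e-23 * 10.43
Step 3: S = 1.44e-22 J/K

1.44e-22


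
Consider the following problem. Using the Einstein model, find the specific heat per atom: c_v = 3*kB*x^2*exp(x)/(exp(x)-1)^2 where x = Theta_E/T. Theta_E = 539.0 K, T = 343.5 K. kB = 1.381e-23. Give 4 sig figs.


Step 1: x = Theta_E/T = 539.0/343.5 = 1.569
Step 2: x^2 = 2.462
Step 3: exp(x) = 4.803
Step 4: c_v = 3*1.381e-23*2.462*4.803/(4.803-1)^2 = 3.388e-23

3.388e-23


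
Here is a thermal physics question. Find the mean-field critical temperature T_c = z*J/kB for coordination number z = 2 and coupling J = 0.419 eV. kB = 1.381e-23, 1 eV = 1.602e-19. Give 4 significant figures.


Step 1: z*J = 2*0.419 = 0.838 eV
Step 2: Convert to Joules: 0.838*1.602e-19 = 1.342e-19 J
Step 3: T_c = 1.342e-19 / 1.381e-23 = 9721 K

9721


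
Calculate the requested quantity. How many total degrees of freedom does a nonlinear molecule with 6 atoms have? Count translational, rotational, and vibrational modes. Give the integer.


Step 1: Translational DOF = 3
Step 2: Rotational DOF (nonlinear) = 3
Step 3: Vibrational DOF = 3*6 - 6 = 12
Step 4: Total = 3 + 3 + 12 = 18

18


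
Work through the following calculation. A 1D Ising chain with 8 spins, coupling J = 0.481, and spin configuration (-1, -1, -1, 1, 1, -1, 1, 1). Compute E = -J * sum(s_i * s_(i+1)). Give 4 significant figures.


Step 1: Nearest-neighbor products: 1, 1, -1, 1, -1, -1, 1
Step 2: Sum of products = 1
Step 3: E = -0.481 * 1 = -0.481

-0.481


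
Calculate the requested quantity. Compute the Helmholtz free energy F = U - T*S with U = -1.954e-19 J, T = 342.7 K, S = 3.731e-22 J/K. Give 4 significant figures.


Step 1: T*S = 342.7 * 3.731e-22 = 1.279e-19 J
Step 2: F = U - T*S = -1.954e-19 - 1.279e-19
Step 3: F = -3.233e-19 J

-3.233e-19


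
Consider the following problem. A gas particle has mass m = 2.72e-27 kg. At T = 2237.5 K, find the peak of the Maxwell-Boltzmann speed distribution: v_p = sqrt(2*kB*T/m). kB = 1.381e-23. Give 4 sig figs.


Step 1: Numerator = 2*kB*T = 2*1.381e-23*2237.5 = 6.18e-20
Step 2: Ratio = 6.18e-20 / 2.72e-27 = 2.272e+07
Step 3: v_p = sqrt(2.272e+07) = 4767 m/s

4767


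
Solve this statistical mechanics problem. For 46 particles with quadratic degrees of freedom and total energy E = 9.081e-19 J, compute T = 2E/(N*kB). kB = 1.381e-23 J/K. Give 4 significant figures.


Step 1: Numerator = 2*E = 2*9.081e-19 = 1.816e-18 J
Step 2: Denominator = N*kB = 46*1.381e-23 = 6.353e-22
Step 3: T = 1.816e-18 / 6.353e-22 = 2859 K

2859


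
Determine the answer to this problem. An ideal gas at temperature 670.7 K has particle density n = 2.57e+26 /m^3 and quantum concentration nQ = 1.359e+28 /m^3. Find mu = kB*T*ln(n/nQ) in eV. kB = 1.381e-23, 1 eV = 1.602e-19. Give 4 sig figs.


Step 1: n/nQ = 2.57e+26/1.359e+28 = 0.01891
Step 2: ln(n/nQ) = -3.968
Step 3: mu = kB*T*ln(n/nQ) = 9.262e-21*-3.968 = -3.675e-20 J
Step 4: Convert to eV: -3.675e-20/1.602e-19 = -0.2294 eV

-0.2294


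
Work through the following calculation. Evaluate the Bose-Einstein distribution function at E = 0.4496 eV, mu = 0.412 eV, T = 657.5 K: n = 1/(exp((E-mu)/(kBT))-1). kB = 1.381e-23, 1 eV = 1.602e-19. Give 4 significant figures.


Step 1: (E - mu) = 0.0376 eV
Step 2: x = (E-mu)*eV/(kB*T) = 0.0376*1.602e-19/(1.381e-23*657.5) = 0.6634
Step 3: exp(x) = 1.941
Step 4: n = 1/(exp(x)-1) = 1.062

1.062


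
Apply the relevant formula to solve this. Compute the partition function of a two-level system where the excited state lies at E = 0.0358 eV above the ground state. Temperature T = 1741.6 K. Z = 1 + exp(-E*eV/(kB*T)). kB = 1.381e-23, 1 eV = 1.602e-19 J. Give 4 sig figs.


Step 1: Compute beta*E = E*eV/(kB*T) = 0.0358*1.602e-19/(1.381e-23*1741.6) = 0.2385
Step 2: exp(-beta*E) = exp(-0.2385) = 0.7878
Step 3: Z = 1 + 0.7878 = 1.788

1.788


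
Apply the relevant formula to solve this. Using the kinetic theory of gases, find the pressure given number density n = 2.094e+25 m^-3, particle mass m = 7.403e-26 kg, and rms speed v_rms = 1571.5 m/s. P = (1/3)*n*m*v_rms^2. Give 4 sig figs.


Step 1: v_rms^2 = 1571.5^2 = 2.47e+06
Step 2: n*m = 2.094e+25*7.403e-26 = 1.55
Step 3: P = (1/3)*1.55*2.47e+06 = 1.276e+06 Pa

1.276e+06


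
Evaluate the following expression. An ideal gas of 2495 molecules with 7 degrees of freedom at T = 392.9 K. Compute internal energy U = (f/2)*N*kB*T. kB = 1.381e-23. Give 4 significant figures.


Step 1: f/2 = 7/2 = 3.5
Step 2: N*kB*T = 2495*1.381e-23*392.9 = 1.354e-17
Step 3: U = 3.5 * 1.354e-17 = 4.738e-17 J

4.738e-17


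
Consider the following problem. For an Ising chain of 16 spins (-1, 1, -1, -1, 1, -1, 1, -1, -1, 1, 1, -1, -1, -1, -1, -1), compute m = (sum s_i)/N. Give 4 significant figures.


Step 1: Count up spins (+1): 5, down spins (-1): 11
Step 2: Total magnetization M = 5 - 11 = -6
Step 3: m = M/N = -6/16 = -0.375

-0.375


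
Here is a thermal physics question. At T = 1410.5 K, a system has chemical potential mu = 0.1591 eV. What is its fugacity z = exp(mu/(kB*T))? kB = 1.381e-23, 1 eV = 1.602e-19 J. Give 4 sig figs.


Step 1: Convert mu to Joules: 0.1591*1.602e-19 = 2.549e-20 J
Step 2: kB*T = 1.381e-23*1410.5 = 1.948e-20 J
Step 3: mu/(kB*T) = 1.308
Step 4: z = exp(1.308) = 3.701

3.701


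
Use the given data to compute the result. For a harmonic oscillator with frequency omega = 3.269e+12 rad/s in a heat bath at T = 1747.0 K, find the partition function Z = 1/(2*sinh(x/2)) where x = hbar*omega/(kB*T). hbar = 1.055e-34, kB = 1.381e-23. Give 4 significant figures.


Step 1: Compute x = hbar*omega/(kB*T) = 1.055e-34*3.269e+12/(1.381e-23*1747.0) = 0.01429
Step 2: x/2 = 0.007147
Step 3: sinh(x/2) = 0.007148
Step 4: Z = 1/(2*0.007148) = 69.95

69.95


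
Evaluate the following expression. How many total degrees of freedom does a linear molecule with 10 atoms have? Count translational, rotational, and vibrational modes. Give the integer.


Step 1: Translational DOF = 3
Step 2: Rotational DOF (linear) = 2
Step 3: Vibrational DOF = 3*10 - 5 = 25
Step 4: Total = 3 + 2 + 25 = 30

30


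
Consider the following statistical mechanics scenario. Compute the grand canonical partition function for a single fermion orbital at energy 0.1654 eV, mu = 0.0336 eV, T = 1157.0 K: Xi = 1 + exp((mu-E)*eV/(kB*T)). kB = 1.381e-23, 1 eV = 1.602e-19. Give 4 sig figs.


Step 1: (mu - E) = 0.0336 - 0.1654 = -0.1318 eV
Step 2: x = (mu-E)*eV/(kB*T) = -0.1318*1.602e-19/(1.381e-23*1157.0) = -1.321
Step 3: exp(x) = 0.2667
Step 4: Xi = 1 + 0.2667 = 1.267

1.267


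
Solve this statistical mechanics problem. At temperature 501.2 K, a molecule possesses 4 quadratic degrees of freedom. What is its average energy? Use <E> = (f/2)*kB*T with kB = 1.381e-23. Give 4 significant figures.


Step 1: f/2 = 4/2 = 2
Step 2: kB*T = 1.381e-23 * 501.2 = 6.922e-21
Step 3: <E> = 2 * 6.922e-21 = 1.384e-20 J

1.384e-20


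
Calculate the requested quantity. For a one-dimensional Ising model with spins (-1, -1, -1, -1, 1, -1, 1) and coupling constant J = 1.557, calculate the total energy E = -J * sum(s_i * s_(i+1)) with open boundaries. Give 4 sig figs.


Step 1: Nearest-neighbor products: 1, 1, 1, -1, -1, -1
Step 2: Sum of products = 0
Step 3: E = -1.557 * 0 = 0

0


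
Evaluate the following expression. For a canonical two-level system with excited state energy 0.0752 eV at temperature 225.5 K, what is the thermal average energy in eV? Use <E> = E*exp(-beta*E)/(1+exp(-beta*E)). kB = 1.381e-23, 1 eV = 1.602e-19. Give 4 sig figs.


Step 1: beta*E = 0.0752*1.602e-19/(1.381e-23*225.5) = 3.868
Step 2: exp(-beta*E) = 0.02089
Step 3: <E> = 0.0752*0.02089/(1+0.02089) = 0.001539 eV

0.001539


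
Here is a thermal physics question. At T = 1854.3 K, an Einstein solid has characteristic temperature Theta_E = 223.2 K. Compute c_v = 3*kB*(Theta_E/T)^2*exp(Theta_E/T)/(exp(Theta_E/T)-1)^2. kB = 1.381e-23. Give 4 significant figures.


Step 1: x = Theta_E/T = 223.2/1854.3 = 0.1204
Step 2: x^2 = 0.01449
Step 3: exp(x) = 1.128
Step 4: c_v = 3*1.381e-23*0.01449*1.128/(1.128-1)^2 = 4.138e-23

4.138e-23


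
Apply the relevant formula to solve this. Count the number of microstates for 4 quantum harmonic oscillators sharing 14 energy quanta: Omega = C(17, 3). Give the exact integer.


Step 1: Use binomial coefficient C(17, 3)
Step 2: Numerator = 17! / 14!
Step 3: Denominator = 3!
Step 4: Omega = 680

680


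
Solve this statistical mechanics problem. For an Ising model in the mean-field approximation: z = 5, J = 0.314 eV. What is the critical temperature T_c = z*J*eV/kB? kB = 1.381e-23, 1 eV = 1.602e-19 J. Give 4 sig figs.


Step 1: z*J = 5*0.314 = 1.57 eV
Step 2: Convert to Joules: 1.57*1.602e-19 = 2.515e-19 J
Step 3: T_c = 2.515e-19 / 1.381e-23 = 1.821e+04 K

1.821e+04


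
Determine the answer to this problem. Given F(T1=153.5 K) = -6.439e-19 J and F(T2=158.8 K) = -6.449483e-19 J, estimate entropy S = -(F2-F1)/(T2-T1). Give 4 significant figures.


Step 1: dF = F2 - F1 = -6.449483e-19 - (-6.439e-19) = -1.0483e-21 J
Step 2: dT = T2 - T1 = 158.8 - 153.5 = 5.3 K
Step 3: S = -dF/dT = -(-1.0483e-21)/5.3 = 1.978e-22 J/K

1.978e-22


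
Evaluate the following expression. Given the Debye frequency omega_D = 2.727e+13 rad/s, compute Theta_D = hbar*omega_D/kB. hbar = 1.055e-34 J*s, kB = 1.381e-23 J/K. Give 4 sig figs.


Step 1: hbar*omega_D = 1.055e-34 * 2.727e+13 = 2.877e-21 J
Step 2: Theta_D = 2.877e-21 / 1.381e-23
Step 3: Theta_D = 208.3 K

208.3


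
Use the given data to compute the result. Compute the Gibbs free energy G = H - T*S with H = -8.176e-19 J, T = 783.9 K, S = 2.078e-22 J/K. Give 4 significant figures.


Step 1: T*S = 783.9 * 2.078e-22 = 1.629e-19 J
Step 2: G = H - T*S = -8.176e-19 - 1.629e-19
Step 3: G = -9.805e-19 J

-9.805e-19


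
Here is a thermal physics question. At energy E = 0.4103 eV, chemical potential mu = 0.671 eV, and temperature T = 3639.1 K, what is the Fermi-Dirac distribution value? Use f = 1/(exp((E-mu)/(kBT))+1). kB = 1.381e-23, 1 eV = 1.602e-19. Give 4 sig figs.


Step 1: (E - mu) = 0.4103 - 0.671 = -0.2607 eV
Step 2: Convert: (E-mu)*eV = -4.176e-20 J
Step 3: x = (E-mu)*eV/(kB*T) = -0.831
Step 4: f = 1/(exp(-0.831)+1) = 0.6966

0.6966


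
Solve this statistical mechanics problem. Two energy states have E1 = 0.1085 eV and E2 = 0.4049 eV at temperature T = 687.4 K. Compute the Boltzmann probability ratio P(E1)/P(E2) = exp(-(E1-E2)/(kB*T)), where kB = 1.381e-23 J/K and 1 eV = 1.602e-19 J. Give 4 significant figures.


Step 1: Compute energy difference dE = E1 - E2 = 0.1085 - 0.4049 = -0.2964 eV
Step 2: Convert to Joules: dE_J = -0.2964 * 1.602e-19 = -4.748e-20 J
Step 3: Compute exponent = -dE_J / (kB * T) = -(-4.748e-20) / (1.381e-23 * 687.4) = 5.002
Step 4: P(E1)/P(E2) = exp(5.002) = 148.7

148.7


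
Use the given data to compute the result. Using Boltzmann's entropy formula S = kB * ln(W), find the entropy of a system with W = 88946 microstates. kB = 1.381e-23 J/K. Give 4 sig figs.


Step 1: ln(W) = ln(88946) = 11.4
Step 2: S = kB * ln(W) = 1.381e-23 * 11.4
Step 3: S = 1.574e-22 J/K

1.574e-22


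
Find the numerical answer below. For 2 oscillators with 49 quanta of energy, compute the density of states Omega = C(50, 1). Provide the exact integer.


Step 1: Use binomial coefficient C(50, 1)
Step 2: Numerator = 50! / 49!
Step 3: Denominator = 1!
Step 4: Omega = 50

50


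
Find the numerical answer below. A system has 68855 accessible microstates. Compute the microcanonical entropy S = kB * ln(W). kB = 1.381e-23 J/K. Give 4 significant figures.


Step 1: ln(W) = ln(68855) = 11.14
Step 2: S = kB * ln(W) = 1.381e-23 * 11.14
Step 3: S = 1.538e-22 J/K

1.538e-22


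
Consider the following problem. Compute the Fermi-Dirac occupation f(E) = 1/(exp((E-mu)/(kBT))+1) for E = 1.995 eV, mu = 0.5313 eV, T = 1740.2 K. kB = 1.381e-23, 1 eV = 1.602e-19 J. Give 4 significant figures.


Step 1: (E - mu) = 1.995 - 0.5313 = 1.464 eV
Step 2: Convert: (E-mu)*eV = 2.345e-19 J
Step 3: x = (E-mu)*eV/(kB*T) = 9.757
Step 4: f = 1/(exp(9.757)+1) = 5.788e-05

5.788e-05


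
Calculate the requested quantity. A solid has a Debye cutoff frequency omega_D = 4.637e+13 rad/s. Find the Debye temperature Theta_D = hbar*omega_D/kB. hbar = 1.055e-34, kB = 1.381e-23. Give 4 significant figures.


Step 1: hbar*omega_D = 1.055e-34 * 4.637e+13 = 4.892e-21 J
Step 2: Theta_D = 4.892e-21 / 1.381e-23
Step 3: Theta_D = 354.2 K

354.2


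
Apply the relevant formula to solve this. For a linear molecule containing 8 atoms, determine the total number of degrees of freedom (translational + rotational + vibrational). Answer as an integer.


Step 1: Translational DOF = 3
Step 2: Rotational DOF (linear) = 2
Step 3: Vibrational DOF = 3*8 - 5 = 19
Step 4: Total = 3 + 2 + 19 = 24

24


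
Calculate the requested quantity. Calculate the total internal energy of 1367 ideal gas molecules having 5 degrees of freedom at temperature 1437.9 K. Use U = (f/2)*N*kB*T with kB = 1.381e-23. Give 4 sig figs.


Step 1: f/2 = 5/2 = 2.5
Step 2: N*kB*T = 1367*1.381e-23*1437.9 = 2.715e-17
Step 3: U = 2.5 * 2.715e-17 = 6.786e-17 J

6.786e-17


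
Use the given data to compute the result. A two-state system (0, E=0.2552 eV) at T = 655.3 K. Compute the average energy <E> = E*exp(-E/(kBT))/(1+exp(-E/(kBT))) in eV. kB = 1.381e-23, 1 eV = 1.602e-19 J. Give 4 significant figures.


Step 1: beta*E = 0.2552*1.602e-19/(1.381e-23*655.3) = 4.518
Step 2: exp(-beta*E) = 0.01092
Step 3: <E> = 0.2552*0.01092/(1+0.01092) = 0.002755 eV

0.002755


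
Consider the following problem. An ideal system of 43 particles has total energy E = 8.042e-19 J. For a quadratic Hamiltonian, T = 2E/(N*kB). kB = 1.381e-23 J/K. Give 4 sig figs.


Step 1: Numerator = 2*E = 2*8.042e-19 = 1.608e-18 J
Step 2: Denominator = N*kB = 43*1.381e-23 = 5.938e-22
Step 3: T = 1.608e-18 / 5.938e-22 = 2709 K

2709


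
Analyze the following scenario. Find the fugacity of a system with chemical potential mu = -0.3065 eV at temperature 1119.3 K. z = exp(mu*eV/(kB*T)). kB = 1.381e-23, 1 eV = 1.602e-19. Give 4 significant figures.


Step 1: Convert mu to Joules: -0.3065*1.602e-19 = -4.91e-20 J
Step 2: kB*T = 1.381e-23*1119.3 = 1.546e-20 J
Step 3: mu/(kB*T) = -3.177
Step 4: z = exp(-3.177) = 0.04173

0.04173


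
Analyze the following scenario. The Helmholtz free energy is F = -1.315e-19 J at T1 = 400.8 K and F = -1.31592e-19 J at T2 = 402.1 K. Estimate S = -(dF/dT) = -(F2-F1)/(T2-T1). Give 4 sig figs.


Step 1: dF = F2 - F1 = -1.31592e-19 - (-1.315e-19) = -9.2e-23 J
Step 2: dT = T2 - T1 = 402.1 - 400.8 = 1.3 K
Step 3: S = -dF/dT = -(-9.2e-23)/1.3 = 7.077e-23 J/K

7.077e-23


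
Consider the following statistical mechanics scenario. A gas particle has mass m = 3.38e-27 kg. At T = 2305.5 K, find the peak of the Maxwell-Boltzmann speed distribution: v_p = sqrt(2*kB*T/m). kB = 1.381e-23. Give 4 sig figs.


Step 1: Numerator = 2*kB*T = 2*1.381e-23*2305.5 = 6.368e-20
Step 2: Ratio = 6.368e-20 / 3.38e-27 = 1.884e+07
Step 3: v_p = sqrt(1.884e+07) = 4340 m/s

4340


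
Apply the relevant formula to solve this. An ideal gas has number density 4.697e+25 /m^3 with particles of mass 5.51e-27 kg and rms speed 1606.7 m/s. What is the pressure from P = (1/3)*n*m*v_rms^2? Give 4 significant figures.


Step 1: v_rms^2 = 1606.7^2 = 2.581e+06
Step 2: n*m = 4.697e+25*5.51e-27 = 0.2588
Step 3: P = (1/3)*0.2588*2.581e+06 = 2.227e+05 Pa

2.227e+05


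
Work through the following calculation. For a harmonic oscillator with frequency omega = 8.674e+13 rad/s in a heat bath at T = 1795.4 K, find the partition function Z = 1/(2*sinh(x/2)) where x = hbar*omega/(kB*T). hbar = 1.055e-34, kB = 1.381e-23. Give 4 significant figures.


Step 1: Compute x = hbar*omega/(kB*T) = 1.055e-34*8.674e+13/(1.381e-23*1795.4) = 0.3691
Step 2: x/2 = 0.1845
Step 3: sinh(x/2) = 0.1856
Step 4: Z = 1/(2*0.1856) = 2.694

2.694


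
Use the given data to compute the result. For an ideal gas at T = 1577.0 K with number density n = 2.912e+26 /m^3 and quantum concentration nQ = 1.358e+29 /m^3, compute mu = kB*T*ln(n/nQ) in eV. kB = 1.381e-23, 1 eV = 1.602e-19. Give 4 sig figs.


Step 1: n/nQ = 2.912e+26/1.358e+29 = 0.002144
Step 2: ln(n/nQ) = -6.145
Step 3: mu = kB*T*ln(n/nQ) = 2.178e-20*-6.145 = -1.338e-19 J
Step 4: Convert to eV: -1.338e-19/1.602e-19 = -0.8354 eV

-0.8354


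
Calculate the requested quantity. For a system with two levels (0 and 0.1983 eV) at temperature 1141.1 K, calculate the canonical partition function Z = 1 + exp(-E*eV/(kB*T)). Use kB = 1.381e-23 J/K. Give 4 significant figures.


Step 1: Compute beta*E = E*eV/(kB*T) = 0.1983*1.602e-19/(1.381e-23*1141.1) = 2.016
Step 2: exp(-beta*E) = exp(-2.016) = 0.1332
Step 3: Z = 1 + 0.1332 = 1.133

1.133


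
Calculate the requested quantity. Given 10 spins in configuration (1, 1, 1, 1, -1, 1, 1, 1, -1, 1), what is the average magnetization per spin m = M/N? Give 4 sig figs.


Step 1: Count up spins (+1): 8, down spins (-1): 2
Step 2: Total magnetization M = 8 - 2 = 6
Step 3: m = M/N = 6/10 = 0.6

0.6


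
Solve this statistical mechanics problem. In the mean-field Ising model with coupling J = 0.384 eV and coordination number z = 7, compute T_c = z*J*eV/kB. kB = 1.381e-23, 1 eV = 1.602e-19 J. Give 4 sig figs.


Step 1: z*J = 7*0.384 = 2.688 eV
Step 2: Convert to Joules: 2.688*1.602e-19 = 4.306e-19 J
Step 3: T_c = 4.306e-19 / 1.381e-23 = 3.118e+04 K

3.118e+04


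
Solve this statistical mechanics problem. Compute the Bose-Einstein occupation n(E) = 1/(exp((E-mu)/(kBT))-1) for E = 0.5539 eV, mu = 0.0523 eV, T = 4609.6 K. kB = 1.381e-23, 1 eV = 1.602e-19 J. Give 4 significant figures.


Step 1: (E - mu) = 0.5016 eV
Step 2: x = (E-mu)*eV/(kB*T) = 0.5016*1.602e-19/(1.381e-23*4609.6) = 1.262
Step 3: exp(x) = 3.534
Step 4: n = 1/(exp(x)-1) = 0.3947

0.3947


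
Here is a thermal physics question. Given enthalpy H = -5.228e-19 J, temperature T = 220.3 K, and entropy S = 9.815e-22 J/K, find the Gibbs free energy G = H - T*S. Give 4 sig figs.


Step 1: T*S = 220.3 * 9.815e-22 = 2.162e-19 J
Step 2: G = H - T*S = -5.228e-19 - 2.162e-19
Step 3: G = -7.39e-19 J

-7.39e-19


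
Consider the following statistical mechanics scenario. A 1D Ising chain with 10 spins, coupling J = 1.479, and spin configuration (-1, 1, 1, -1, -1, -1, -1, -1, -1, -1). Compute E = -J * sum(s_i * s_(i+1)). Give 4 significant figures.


Step 1: Nearest-neighbor products: -1, 1, -1, 1, 1, 1, 1, 1, 1
Step 2: Sum of products = 5
Step 3: E = -1.479 * 5 = -7.395

-7.395


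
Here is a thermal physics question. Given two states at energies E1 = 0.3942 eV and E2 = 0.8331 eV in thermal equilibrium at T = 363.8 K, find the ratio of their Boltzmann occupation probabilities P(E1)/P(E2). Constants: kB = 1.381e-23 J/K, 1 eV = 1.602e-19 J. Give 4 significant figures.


Step 1: Compute energy difference dE = E1 - E2 = 0.3942 - 0.8331 = -0.4389 eV
Step 2: Convert to Joules: dE_J = -0.4389 * 1.602e-19 = -7.031e-20 J
Step 3: Compute exponent = -dE_J / (kB * T) = -(-7.031e-20) / (1.381e-23 * 363.8) = 13.99
Step 4: P(E1)/P(E2) = exp(13.99) = 1.197e+06

1.197e+06


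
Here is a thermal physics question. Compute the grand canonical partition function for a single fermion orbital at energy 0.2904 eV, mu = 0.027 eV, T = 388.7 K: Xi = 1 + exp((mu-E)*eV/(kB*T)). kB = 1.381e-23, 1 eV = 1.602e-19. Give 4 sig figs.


Step 1: (mu - E) = 0.027 - 0.2904 = -0.2634 eV
Step 2: x = (mu-E)*eV/(kB*T) = -0.2634*1.602e-19/(1.381e-23*388.7) = -7.861
Step 3: exp(x) = 0.0003855
Step 4: Xi = 1 + 0.0003855 = 1

1


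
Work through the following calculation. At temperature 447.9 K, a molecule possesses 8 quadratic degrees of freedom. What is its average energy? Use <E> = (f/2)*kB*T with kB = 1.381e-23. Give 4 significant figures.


Step 1: f/2 = 8/2 = 4
Step 2: kB*T = 1.381e-23 * 447.9 = 6.185e-21
Step 3: <E> = 4 * 6.185e-21 = 2.474e-20 J

2.474e-20


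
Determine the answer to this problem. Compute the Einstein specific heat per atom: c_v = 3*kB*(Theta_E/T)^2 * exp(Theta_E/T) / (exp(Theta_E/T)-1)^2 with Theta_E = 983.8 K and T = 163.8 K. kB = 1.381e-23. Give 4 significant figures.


Step 1: x = Theta_E/T = 983.8/163.8 = 6.006
Step 2: x^2 = 36.07
Step 3: exp(x) = 405.9
Step 4: c_v = 3*1.381e-23*36.07*405.9/(405.9-1)^2 = 3.7e-24

3.7e-24


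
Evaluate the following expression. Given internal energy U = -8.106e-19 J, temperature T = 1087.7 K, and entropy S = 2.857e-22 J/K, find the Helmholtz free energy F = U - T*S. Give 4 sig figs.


Step 1: T*S = 1087.7 * 2.857e-22 = 3.108e-19 J
Step 2: F = U - T*S = -8.106e-19 - 3.108e-19
Step 3: F = -1.121e-18 J

-1.121e-18


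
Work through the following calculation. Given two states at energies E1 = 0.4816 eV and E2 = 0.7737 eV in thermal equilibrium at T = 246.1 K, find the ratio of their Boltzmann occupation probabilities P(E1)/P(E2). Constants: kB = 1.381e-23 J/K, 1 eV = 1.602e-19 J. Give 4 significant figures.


Step 1: Compute energy difference dE = E1 - E2 = 0.4816 - 0.7737 = -0.2921 eV
Step 2: Convert to Joules: dE_J = -0.2921 * 1.602e-19 = -4.679e-20 J
Step 3: Compute exponent = -dE_J / (kB * T) = -(-4.679e-20) / (1.381e-23 * 246.1) = 13.77
Step 4: P(E1)/P(E2) = exp(13.77) = 9.541e+05

9.541e+05


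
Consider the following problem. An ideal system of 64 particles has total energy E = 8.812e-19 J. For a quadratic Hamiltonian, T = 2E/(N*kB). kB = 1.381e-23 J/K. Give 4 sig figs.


Step 1: Numerator = 2*E = 2*8.812e-19 = 1.762e-18 J
Step 2: Denominator = N*kB = 64*1.381e-23 = 8.838e-22
Step 3: T = 1.762e-18 / 8.838e-22 = 1994 K

1994


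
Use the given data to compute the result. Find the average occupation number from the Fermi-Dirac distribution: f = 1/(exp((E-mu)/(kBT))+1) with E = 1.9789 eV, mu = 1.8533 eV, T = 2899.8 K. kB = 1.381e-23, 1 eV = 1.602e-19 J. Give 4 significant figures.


Step 1: (E - mu) = 1.9789 - 1.8533 = 0.1256 eV
Step 2: Convert: (E-mu)*eV = 2.012e-20 J
Step 3: x = (E-mu)*eV/(kB*T) = 0.5024
Step 4: f = 1/(exp(0.5024)+1) = 0.377

0.377


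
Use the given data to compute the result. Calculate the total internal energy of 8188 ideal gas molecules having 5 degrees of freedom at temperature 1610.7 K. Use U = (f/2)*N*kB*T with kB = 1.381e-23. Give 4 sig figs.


Step 1: f/2 = 5/2 = 2.5
Step 2: N*kB*T = 8188*1.381e-23*1610.7 = 1.821e-16
Step 3: U = 2.5 * 1.821e-16 = 4.553e-16 J

4.553e-16


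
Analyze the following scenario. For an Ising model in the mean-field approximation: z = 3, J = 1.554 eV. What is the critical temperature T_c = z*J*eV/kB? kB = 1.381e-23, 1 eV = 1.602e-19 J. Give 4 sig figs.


Step 1: z*J = 3*1.554 = 4.662 eV
Step 2: Convert to Joules: 4.662*1.602e-19 = 7.469e-19 J
Step 3: T_c = 7.469e-19 / 1.381e-23 = 5.408e+04 K

5.408e+04


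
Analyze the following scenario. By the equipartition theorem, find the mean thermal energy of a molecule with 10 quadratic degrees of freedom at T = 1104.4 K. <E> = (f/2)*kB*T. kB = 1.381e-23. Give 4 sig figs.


Step 1: f/2 = 10/2 = 5
Step 2: kB*T = 1.381e-23 * 1104.4 = 1.525e-20
Step 3: <E> = 5 * 1.525e-20 = 7.626e-20 J

7.626e-20


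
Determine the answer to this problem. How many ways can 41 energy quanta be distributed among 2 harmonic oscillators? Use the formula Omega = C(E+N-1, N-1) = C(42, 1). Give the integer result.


Step 1: Use binomial coefficient C(42, 1)
Step 2: Numerator = 42! / 41!
Step 3: Denominator = 1!
Step 4: Omega = 42

42


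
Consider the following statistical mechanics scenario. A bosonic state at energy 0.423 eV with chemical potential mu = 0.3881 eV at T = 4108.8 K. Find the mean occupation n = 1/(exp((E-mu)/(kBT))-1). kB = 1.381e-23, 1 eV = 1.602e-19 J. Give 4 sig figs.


Step 1: (E - mu) = 0.0349 eV
Step 2: x = (E-mu)*eV/(kB*T) = 0.0349*1.602e-19/(1.381e-23*4108.8) = 0.09853
Step 3: exp(x) = 1.104
Step 4: n = 1/(exp(x)-1) = 9.657

9.657


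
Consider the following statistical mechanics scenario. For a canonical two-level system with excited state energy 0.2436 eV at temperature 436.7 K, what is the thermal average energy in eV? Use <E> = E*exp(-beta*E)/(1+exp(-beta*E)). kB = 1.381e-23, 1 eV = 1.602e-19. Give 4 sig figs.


Step 1: beta*E = 0.2436*1.602e-19/(1.381e-23*436.7) = 6.471
Step 2: exp(-beta*E) = 0.001548
Step 3: <E> = 0.2436*0.001548/(1+0.001548) = 0.0003765 eV

0.0003765


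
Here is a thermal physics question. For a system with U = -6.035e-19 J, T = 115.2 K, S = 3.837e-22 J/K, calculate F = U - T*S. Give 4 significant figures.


Step 1: T*S = 115.2 * 3.837e-22 = 4.42e-20 J
Step 2: F = U - T*S = -6.035e-19 - 4.42e-20
Step 3: F = -6.477e-19 J

-6.477e-19


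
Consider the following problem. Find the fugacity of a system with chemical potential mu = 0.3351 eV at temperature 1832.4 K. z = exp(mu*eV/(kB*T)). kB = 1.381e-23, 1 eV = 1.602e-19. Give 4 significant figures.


Step 1: Convert mu to Joules: 0.3351*1.602e-19 = 5.368e-20 J
Step 2: kB*T = 1.381e-23*1832.4 = 2.531e-20 J
Step 3: mu/(kB*T) = 2.121
Step 4: z = exp(2.121) = 8.343

8.343


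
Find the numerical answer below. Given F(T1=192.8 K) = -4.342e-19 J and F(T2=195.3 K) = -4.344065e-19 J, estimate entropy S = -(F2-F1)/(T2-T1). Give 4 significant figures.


Step 1: dF = F2 - F1 = -4.344065e-19 - (-4.342e-19) = -2.065e-22 J
Step 2: dT = T2 - T1 = 195.3 - 192.8 = 2.5 K
Step 3: S = -dF/dT = -(-2.065e-22)/2.5 = 8.26e-23 J/K

8.26e-23


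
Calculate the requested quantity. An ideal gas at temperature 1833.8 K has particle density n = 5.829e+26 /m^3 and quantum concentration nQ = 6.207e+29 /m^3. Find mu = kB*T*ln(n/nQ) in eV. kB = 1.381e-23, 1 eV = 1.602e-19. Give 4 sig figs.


Step 1: n/nQ = 5.829e+26/6.207e+29 = 0.0009391
Step 2: ln(n/nQ) = -6.971
Step 3: mu = kB*T*ln(n/nQ) = 2.532e-20*-6.971 = -1.765e-19 J
Step 4: Convert to eV: -1.765e-19/1.602e-19 = -1.102 eV

-1.102


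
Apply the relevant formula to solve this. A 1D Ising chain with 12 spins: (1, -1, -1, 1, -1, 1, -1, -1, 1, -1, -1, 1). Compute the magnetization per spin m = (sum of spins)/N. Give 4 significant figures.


Step 1: Count up spins (+1): 5, down spins (-1): 7
Step 2: Total magnetization M = 5 - 7 = -2
Step 3: m = M/N = -2/12 = -0.1667

-0.1667


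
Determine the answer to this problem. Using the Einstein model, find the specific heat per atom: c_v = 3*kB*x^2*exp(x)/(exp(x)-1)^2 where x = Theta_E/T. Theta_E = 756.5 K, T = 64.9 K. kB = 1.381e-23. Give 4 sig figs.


Step 1: x = Theta_E/T = 756.5/64.9 = 11.66
Step 2: x^2 = 135.9
Step 3: exp(x) = 1.154e+05
Step 4: c_v = 3*1.381e-23*135.9*1.154e+05/(1.154e+05-1)^2 = 4.877e-26

4.877e-26


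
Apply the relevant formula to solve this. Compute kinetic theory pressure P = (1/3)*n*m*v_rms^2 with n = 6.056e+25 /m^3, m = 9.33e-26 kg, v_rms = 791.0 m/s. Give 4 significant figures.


Step 1: v_rms^2 = 791.0^2 = 6.257e+05
Step 2: n*m = 6.056e+25*9.33e-26 = 5.65
Step 3: P = (1/3)*5.65*6.257e+05 = 1.178e+06 Pa

1.178e+06


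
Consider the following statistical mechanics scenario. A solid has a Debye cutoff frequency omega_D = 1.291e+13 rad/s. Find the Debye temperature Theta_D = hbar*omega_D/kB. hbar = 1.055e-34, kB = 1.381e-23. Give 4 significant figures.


Step 1: hbar*omega_D = 1.055e-34 * 1.291e+13 = 1.362e-21 J
Step 2: Theta_D = 1.362e-21 / 1.381e-23
Step 3: Theta_D = 98.62 K

98.62


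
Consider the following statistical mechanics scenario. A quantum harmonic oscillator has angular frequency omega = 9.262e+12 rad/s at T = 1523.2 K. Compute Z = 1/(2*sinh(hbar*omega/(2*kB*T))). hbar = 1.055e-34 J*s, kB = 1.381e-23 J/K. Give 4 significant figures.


Step 1: Compute x = hbar*omega/(kB*T) = 1.055e-34*9.262e+12/(1.381e-23*1523.2) = 0.04645
Step 2: x/2 = 0.02323
Step 3: sinh(x/2) = 0.02323
Step 4: Z = 1/(2*0.02323) = 21.53

21.53


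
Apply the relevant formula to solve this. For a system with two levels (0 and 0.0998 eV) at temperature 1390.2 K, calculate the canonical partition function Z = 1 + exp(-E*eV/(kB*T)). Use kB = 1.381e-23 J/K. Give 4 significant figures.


Step 1: Compute beta*E = E*eV/(kB*T) = 0.0998*1.602e-19/(1.381e-23*1390.2) = 0.8328
Step 2: exp(-beta*E) = exp(-0.8328) = 0.4348
Step 3: Z = 1 + 0.4348 = 1.435

1.435


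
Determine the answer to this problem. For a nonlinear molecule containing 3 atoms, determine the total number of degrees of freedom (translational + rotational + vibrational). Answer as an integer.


Step 1: Translational DOF = 3
Step 2: Rotational DOF (nonlinear) = 3
Step 3: Vibrational DOF = 3*3 - 6 = 3
Step 4: Total = 3 + 3 + 3 = 9

9


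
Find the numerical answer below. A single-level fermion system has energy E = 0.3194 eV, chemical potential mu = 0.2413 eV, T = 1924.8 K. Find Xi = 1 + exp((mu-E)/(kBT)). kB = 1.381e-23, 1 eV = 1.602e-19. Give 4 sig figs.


Step 1: (mu - E) = 0.2413 - 0.3194 = -0.0781 eV
Step 2: x = (mu-E)*eV/(kB*T) = -0.0781*1.602e-19/(1.381e-23*1924.8) = -0.4707
Step 3: exp(x) = 0.6246
Step 4: Xi = 1 + 0.6246 = 1.625

1.625


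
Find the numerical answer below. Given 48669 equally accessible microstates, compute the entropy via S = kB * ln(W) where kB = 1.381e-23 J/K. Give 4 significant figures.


Step 1: ln(W) = ln(48669) = 10.79
Step 2: S = kB * ln(W) = 1.381e-23 * 10.79
Step 3: S = 1.49e-22 J/K

1.49e-22


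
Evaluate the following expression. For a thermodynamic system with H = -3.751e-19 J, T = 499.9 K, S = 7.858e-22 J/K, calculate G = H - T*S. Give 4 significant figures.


Step 1: T*S = 499.9 * 7.858e-22 = 3.928e-19 J
Step 2: G = H - T*S = -3.751e-19 - 3.928e-19
Step 3: G = -7.679e-19 J

-7.679e-19


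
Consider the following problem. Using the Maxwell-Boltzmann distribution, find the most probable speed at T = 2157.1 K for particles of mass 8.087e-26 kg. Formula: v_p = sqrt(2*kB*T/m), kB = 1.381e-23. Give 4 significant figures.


Step 1: Numerator = 2*kB*T = 2*1.381e-23*2157.1 = 5.958e-20
Step 2: Ratio = 5.958e-20 / 8.087e-26 = 7.367e+05
Step 3: v_p = sqrt(7.367e+05) = 858.3 m/s

858.3


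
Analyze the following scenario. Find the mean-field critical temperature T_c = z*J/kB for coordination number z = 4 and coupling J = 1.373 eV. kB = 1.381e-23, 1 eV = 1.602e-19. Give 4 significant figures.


Step 1: z*J = 4*1.373 = 5.492 eV
Step 2: Convert to Joules: 5.492*1.602e-19 = 8.798e-19 J
Step 3: T_c = 8.798e-19 / 1.381e-23 = 6.371e+04 K

6.371e+04


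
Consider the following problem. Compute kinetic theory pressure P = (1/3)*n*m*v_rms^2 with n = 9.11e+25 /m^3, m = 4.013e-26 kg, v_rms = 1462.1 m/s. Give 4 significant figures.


Step 1: v_rms^2 = 1462.1^2 = 2.138e+06
Step 2: n*m = 9.11e+25*4.013e-26 = 3.656
Step 3: P = (1/3)*3.656*2.138e+06 = 2.605e+06 Pa

2.605e+06


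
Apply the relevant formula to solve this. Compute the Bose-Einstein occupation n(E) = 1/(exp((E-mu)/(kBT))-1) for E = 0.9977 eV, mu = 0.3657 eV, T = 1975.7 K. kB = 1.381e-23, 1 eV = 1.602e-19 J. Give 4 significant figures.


Step 1: (E - mu) = 0.632 eV
Step 2: x = (E-mu)*eV/(kB*T) = 0.632*1.602e-19/(1.381e-23*1975.7) = 3.711
Step 3: exp(x) = 40.89
Step 4: n = 1/(exp(x)-1) = 0.02507

0.02507


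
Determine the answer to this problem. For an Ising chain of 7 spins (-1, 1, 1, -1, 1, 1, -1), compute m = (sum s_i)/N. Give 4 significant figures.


Step 1: Count up spins (+1): 4, down spins (-1): 3
Step 2: Total magnetization M = 4 - 3 = 1
Step 3: m = M/N = 1/7 = 0.1429

0.1429


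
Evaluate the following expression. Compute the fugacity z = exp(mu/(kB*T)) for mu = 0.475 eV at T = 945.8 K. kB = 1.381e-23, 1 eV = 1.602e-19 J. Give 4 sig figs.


Step 1: Convert mu to Joules: 0.475*1.602e-19 = 7.609e-20 J
Step 2: kB*T = 1.381e-23*945.8 = 1.306e-20 J
Step 3: mu/(kB*T) = 5.826
Step 4: z = exp(5.826) = 339

339


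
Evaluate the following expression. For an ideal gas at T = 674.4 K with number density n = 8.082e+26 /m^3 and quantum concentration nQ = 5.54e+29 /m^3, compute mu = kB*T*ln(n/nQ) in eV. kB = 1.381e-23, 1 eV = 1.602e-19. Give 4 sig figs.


Step 1: n/nQ = 8.082e+26/5.54e+29 = 0.001459
Step 2: ln(n/nQ) = -6.53
Step 3: mu = kB*T*ln(n/nQ) = 9.313e-21*-6.53 = -6.082e-20 J
Step 4: Convert to eV: -6.082e-20/1.602e-19 = -0.3796 eV

-0.3796


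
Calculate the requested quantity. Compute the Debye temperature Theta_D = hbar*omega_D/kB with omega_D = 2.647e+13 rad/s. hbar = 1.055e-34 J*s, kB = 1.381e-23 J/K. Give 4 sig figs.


Step 1: hbar*omega_D = 1.055e-34 * 2.647e+13 = 2.793e-21 J
Step 2: Theta_D = 2.793e-21 / 1.381e-23
Step 3: Theta_D = 202.2 K

202.2


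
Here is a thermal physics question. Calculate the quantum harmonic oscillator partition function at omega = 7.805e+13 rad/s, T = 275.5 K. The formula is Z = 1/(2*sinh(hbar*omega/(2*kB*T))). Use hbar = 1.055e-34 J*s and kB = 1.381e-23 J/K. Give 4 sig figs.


Step 1: Compute x = hbar*omega/(kB*T) = 1.055e-34*7.805e+13/(1.381e-23*275.5) = 2.164
Step 2: x/2 = 1.082
Step 3: sinh(x/2) = 1.306
Step 4: Z = 1/(2*1.306) = 0.3828

0.3828


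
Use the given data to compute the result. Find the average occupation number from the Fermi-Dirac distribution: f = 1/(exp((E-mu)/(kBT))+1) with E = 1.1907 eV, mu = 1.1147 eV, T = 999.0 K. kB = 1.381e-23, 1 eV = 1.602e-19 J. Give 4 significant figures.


Step 1: (E - mu) = 1.1907 - 1.1147 = 0.076 eV
Step 2: Convert: (E-mu)*eV = 1.218e-20 J
Step 3: x = (E-mu)*eV/(kB*T) = 0.8825
Step 4: f = 1/(exp(0.8825)+1) = 0.2927

0.2927


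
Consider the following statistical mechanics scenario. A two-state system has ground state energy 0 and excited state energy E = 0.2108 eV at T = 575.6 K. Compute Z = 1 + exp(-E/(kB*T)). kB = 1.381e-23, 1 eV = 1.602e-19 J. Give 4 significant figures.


Step 1: Compute beta*E = E*eV/(kB*T) = 0.2108*1.602e-19/(1.381e-23*575.6) = 4.248
Step 2: exp(-beta*E) = exp(-4.248) = 0.01429
Step 3: Z = 1 + 0.01429 = 1.014

1.014


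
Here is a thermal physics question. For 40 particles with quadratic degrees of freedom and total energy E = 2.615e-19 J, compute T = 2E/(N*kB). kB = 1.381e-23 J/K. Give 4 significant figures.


Step 1: Numerator = 2*E = 2*2.615e-19 = 5.23e-19 J
Step 2: Denominator = N*kB = 40*1.381e-23 = 5.524e-22
Step 3: T = 5.23e-19 / 5.524e-22 = 946.8 K

946.8


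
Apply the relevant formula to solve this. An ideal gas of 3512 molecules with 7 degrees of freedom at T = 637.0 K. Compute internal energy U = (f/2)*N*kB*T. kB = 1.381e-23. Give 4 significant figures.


Step 1: f/2 = 7/2 = 3.5
Step 2: N*kB*T = 3512*1.381e-23*637.0 = 3.089e-17
Step 3: U = 3.5 * 3.089e-17 = 1.081e-16 J

1.081e-16


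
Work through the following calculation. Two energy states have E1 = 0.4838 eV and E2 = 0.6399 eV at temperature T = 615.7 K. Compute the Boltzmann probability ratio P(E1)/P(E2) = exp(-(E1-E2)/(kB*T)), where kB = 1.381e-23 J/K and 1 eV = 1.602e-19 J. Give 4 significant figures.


Step 1: Compute energy difference dE = E1 - E2 = 0.4838 - 0.6399 = -0.1561 eV
Step 2: Convert to Joules: dE_J = -0.1561 * 1.602e-19 = -2.501e-20 J
Step 3: Compute exponent = -dE_J / (kB * T) = -(-2.501e-20) / (1.381e-23 * 615.7) = 2.941
Step 4: P(E1)/P(E2) = exp(2.941) = 18.94

18.94


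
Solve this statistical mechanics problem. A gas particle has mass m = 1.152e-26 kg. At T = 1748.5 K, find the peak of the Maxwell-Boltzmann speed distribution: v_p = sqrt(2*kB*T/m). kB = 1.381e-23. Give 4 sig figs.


Step 1: Numerator = 2*kB*T = 2*1.381e-23*1748.5 = 4.829e-20
Step 2: Ratio = 4.829e-20 / 1.152e-26 = 4.192e+06
Step 3: v_p = sqrt(4.192e+06) = 2047 m/s

2047


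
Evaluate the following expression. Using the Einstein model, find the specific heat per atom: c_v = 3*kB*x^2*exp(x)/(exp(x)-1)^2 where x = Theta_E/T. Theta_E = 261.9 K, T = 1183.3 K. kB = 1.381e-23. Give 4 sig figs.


Step 1: x = Theta_E/T = 261.9/1183.3 = 0.2213
Step 2: x^2 = 0.04899
Step 3: exp(x) = 1.248
Step 4: c_v = 3*1.381e-23*0.04899*1.248/(1.248-1)^2 = 4.126e-23

4.126e-23


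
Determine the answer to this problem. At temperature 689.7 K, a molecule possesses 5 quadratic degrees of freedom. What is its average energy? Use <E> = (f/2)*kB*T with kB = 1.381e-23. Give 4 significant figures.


Step 1: f/2 = 5/2 = 2.5
Step 2: kB*T = 1.381e-23 * 689.7 = 9.525e-21
Step 3: <E> = 2.5 * 9.525e-21 = 2.381e-20 J

2.381e-20


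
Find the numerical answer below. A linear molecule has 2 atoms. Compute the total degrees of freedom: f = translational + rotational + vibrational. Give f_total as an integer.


Step 1: Translational DOF = 3
Step 2: Rotational DOF (linear) = 2
Step 3: Vibrational DOF = 3*2 - 5 = 1
Step 4: Total = 3 + 2 + 1 = 6

6


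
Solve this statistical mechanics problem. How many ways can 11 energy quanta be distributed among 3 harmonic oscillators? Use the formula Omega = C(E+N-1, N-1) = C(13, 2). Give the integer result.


Step 1: Use binomial coefficient C(13, 2)
Step 2: Numerator = 13! / 11!
Step 3: Denominator = 2!
Step 4: Omega = 78

78


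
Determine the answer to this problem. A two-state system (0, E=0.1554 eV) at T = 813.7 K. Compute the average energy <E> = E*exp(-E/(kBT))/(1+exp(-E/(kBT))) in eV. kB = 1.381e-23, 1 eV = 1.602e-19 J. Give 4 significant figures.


Step 1: beta*E = 0.1554*1.602e-19/(1.381e-23*813.7) = 2.215
Step 2: exp(-beta*E) = 0.1091
Step 3: <E> = 0.1554*0.1091/(1+0.1091) = 0.01529 eV

0.01529


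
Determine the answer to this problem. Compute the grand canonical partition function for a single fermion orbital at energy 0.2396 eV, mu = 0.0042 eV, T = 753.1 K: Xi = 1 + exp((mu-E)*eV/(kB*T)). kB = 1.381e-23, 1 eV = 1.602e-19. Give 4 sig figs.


Step 1: (mu - E) = 0.0042 - 0.2396 = -0.2354 eV
Step 2: x = (mu-E)*eV/(kB*T) = -0.2354*1.602e-19/(1.381e-23*753.1) = -3.626
Step 3: exp(x) = 0.02662
Step 4: Xi = 1 + 0.02662 = 1.027

1.027


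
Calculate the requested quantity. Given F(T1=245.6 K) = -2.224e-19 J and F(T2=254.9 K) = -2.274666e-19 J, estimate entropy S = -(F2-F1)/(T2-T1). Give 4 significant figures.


Step 1: dF = F2 - F1 = -2.274666e-19 - (-2.224e-19) = -5.0666e-21 J
Step 2: dT = T2 - T1 = 254.9 - 245.6 = 9.3 K
Step 3: S = -dF/dT = -(-5.0666e-21)/9.3 = 5.448e-22 J/K

5.448e-22
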